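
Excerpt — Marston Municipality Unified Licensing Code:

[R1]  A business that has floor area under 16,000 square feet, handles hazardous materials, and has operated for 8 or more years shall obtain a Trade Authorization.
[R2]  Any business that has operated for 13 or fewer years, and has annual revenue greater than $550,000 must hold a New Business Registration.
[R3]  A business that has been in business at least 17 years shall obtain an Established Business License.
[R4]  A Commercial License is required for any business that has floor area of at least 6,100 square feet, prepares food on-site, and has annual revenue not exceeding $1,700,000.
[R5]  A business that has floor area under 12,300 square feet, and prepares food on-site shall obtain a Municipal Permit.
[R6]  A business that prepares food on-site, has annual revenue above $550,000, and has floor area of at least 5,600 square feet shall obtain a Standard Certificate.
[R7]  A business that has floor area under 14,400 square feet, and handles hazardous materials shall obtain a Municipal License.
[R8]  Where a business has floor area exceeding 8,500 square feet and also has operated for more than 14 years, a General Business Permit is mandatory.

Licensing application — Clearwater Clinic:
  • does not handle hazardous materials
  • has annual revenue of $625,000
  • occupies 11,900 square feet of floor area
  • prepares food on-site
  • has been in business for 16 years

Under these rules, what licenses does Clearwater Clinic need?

[R1] floor area 11,900 square feet < 16,000 square feet; does not handle hazardous materials; years in business 16 ≥ 8 → Trade Authorization not required.
[R2] years in business 16 > 13; revenue $625,000 > $550,000 → New Business Registration not required.
[R3] years in business 16 < 17 → Established Business License not required.
[R4] floor area 11,900 square feet ≥ 6,100 square feet; prepares food on-site; revenue $625,000 ≤ $1,700,000 → Commercial License required.
[R5] floor area 11,900 square feet < 12,300 square feet; prepares food on-site → Municipal Permit required.
[R6] prepares food on-site; revenue $625,000 > $550,000; floor area 11,900 square feet ≥ 5,600 square feet → Standard Certificate required.
[R7] floor area 11,900 square feet < 14,400 square feet; does not handle hazardous materials → Municipal License not required.
[R8] floor area 11,900 square feet > 8,500 square feet; years in business 16 > 14 → General Business Permit required.

Commercial License, General Business Permit, Municipal Permit, Standard Certificate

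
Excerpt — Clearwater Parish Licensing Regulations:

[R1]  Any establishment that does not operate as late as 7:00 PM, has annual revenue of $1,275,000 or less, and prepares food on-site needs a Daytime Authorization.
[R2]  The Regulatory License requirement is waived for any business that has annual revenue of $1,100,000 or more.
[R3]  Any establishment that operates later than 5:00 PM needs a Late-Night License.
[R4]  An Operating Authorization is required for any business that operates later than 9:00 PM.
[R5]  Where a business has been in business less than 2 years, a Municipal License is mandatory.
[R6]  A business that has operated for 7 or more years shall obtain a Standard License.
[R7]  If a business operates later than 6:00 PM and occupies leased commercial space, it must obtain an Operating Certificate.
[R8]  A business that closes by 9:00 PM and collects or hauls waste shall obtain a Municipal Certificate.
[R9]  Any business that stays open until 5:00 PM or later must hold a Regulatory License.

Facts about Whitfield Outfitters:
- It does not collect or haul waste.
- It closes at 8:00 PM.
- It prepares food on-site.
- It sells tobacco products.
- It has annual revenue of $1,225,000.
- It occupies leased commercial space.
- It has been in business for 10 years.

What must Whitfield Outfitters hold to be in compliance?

Late-Night License, Operating Certificate, Standard License

[R1] closes 8:00 PM, after 7:00 PM; revenue $1,225,000 ≤ $1,275,000; prepares food on-site → Daytime Authorization not required.
[R2] revenue $1,225,000 ≥ $1,100,000 → exempt from Regulatory License.
[R3] closes 8:00 PM, after 5:00 PM → Late-Night License required.
[R4] closes 8:00 PM, at/before 9:00 PM → Operating Authorization not required.
[R5] years in business 10 ≥ 2 → Municipal License not required.
[R6] years in business 10 ≥ 7 → Standard License required.
[R7] closes 8:00 PM, after 6:00 PM; occupies leased commercial space → Operating Certificate required.
[R8] closes 8:00 PM, at/before 9:00 PM; does not collect or haul waste → Municipal Certificate not required.
[R9] closes 8:00 PM, after 5:00 PM → Regulatory License required.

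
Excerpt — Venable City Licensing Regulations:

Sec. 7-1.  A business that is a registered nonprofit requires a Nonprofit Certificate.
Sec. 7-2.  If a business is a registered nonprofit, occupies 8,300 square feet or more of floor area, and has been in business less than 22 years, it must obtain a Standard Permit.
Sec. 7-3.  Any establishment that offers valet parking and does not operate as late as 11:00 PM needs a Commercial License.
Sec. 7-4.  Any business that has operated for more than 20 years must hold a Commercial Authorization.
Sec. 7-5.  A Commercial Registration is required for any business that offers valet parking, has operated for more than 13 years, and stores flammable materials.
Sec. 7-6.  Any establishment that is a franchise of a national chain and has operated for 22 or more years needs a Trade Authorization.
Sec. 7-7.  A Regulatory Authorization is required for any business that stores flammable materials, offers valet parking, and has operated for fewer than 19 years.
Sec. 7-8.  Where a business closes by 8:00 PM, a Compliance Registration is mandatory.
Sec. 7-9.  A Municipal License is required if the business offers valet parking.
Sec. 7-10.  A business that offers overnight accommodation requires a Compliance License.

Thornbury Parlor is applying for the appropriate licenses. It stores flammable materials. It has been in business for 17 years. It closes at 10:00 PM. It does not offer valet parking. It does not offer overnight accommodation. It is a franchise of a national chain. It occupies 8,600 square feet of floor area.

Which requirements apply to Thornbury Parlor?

Sec. 7-1. is a franchise of a national chain (not: is a registered nonprofit) → Nonprofit Certificate not required.
Sec. 7-2. is a franchise of a national chain (not: is a registered nonprofit); floor area 8,600 square feet ≥ 8,300 square feet; years in business 17 < 22 → Standard Permit not required.
Sec. 7-3. does not offer valet parking; closes 10:00 PM, at/before 11:00 PM → Commercial License not required.
Sec. 7-4. years in business 17 ≤ 20 → Commercial Authorization not required.
Sec. 7-5. does not offer valet parking; years in business 17 > 13; stores flammable materials → Commercial Registration not required.
Sec. 7-6. is a franchise of a national chain; years in business 17 < 22 → Trade Authorization not required.
Sec. 7-7. stores flammable materials; does not offer valet parking; years in business 17 < 19 → Regulatory Authorization not required.
Sec. 7-8. closes 10:00 PM, after 8:00 PM → Compliance Registration not required.
Sec. 7-9. does not offer valet parking → Municipal License not required.
Sec. 7-10. does not offer overnight accommodation → Compliance License not required.

None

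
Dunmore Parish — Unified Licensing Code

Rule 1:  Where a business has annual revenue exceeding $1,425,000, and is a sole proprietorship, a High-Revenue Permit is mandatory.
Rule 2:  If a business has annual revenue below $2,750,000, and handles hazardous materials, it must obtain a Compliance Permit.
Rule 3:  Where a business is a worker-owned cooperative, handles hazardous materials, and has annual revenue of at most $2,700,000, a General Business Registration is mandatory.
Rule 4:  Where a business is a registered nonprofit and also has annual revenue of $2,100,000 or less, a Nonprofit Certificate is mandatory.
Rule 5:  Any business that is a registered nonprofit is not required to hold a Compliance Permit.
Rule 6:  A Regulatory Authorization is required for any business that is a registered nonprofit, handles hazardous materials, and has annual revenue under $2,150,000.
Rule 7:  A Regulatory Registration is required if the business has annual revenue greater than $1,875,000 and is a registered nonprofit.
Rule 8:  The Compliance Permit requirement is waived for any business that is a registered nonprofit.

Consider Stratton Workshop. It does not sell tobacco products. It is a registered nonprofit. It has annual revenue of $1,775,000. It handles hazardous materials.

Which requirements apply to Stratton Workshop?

Rule 1: revenue $1,775,000 > $1,425,000; is a registered nonprofit (not: is a sole proprietorship) → High-Revenue Permit not required.
Rule 2: revenue $1,775,000 < $2,750,000; handles hazardous materials → Compliance Permit required.
Rule 3: is a registered nonprofit (not: is a worker-owned cooperative); handles hazardous materials; revenue $1,775,000 ≤ $2,700,000 → General Business Registration not required.
Rule 4: is a registered nonprofit; revenue $1,775,000 ≤ $2,100,000 → Nonprofit Certificate required.
Rule 5: is a registered nonprofit → exempt from Compliance Permit.
Rule 6: is a registered nonprofit; handles hazardous materials; revenue $1,775,000 < $2,150,000 → Regulatory Authorization required.
Rule 7: revenue $1,775,000 ≤ $1,875,000; is a registered nonprofit → Regulatory Registration not required.
Rule 8: is a registered nonprofit → exempt from Compliance Permit.

Nonprofit Certificate, Regulatory Authorization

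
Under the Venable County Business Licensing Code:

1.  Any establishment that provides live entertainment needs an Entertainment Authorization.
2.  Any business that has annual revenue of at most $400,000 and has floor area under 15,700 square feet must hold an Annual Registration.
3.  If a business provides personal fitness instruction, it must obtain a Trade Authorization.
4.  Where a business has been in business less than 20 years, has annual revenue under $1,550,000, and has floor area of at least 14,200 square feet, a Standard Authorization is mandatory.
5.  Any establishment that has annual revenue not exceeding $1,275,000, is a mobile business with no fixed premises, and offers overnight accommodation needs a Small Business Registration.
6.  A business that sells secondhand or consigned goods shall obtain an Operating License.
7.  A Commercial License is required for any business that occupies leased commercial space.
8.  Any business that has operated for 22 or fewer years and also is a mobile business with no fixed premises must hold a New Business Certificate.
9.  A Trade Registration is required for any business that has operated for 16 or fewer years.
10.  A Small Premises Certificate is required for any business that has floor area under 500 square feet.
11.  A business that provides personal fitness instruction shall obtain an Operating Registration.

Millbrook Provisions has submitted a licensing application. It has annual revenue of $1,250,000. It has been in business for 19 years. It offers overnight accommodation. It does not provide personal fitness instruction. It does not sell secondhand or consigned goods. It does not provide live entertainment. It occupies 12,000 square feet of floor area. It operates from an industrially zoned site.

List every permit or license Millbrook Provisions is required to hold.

1. does not provide live entertainment → Entertainment Authorization not required.
2. revenue $1,250,000 > $400,000; floor area 12,000 square feet < 15,700 square feet → Annual Registration not required.
3. does not provide personal fitness instruction → Trade Authorization not required.
4. years in business 19 < 20; revenue $1,250,000 < $1,550,000; floor area 12,000 square feet < 14,200 square feet → Standard Authorization not required.
5. revenue $1,250,000 ≤ $1,275,000; operates from an industrially zoned site (not: is a mobile business with no fixed premises); offers overnight accommodation → Small Business Registration not required.
6. does not sell secondhand or consigned goods → Operating License not required.
7. operates from an industrially zoned site (not: occupies leased commercial space) → Commercial License not required.
8. years in business 19 ≤ 22; operates from an industrially zoned site (not: is a mobile business with no fixed premises) → New Business Certificate not required.
9. years in business 19 > 16 → Trade Registration not required.
10. floor area 12,000 square feet ≥ 500 square feet → Small Premises Certificate not required.
11. does not provide personal fitness instruction → Operating Registration not required.

None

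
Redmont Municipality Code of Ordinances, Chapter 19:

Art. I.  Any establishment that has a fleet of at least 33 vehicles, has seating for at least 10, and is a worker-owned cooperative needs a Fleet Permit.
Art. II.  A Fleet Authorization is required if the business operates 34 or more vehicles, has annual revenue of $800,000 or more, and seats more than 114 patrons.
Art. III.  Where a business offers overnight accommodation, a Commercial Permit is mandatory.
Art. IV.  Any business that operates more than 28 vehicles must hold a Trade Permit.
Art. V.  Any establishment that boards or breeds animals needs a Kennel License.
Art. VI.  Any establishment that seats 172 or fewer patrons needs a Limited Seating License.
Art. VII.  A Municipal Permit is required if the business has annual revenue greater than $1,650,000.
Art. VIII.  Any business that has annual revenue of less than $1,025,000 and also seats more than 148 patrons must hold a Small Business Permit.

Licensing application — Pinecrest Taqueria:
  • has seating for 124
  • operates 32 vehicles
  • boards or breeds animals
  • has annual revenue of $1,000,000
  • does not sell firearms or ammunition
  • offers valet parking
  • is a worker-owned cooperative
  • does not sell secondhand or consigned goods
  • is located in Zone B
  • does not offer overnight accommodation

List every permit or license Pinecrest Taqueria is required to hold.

Kennel License, Limited Seating License, Trade Permit

Art. I. vehicles 32 < 33; seating 124 ≥ 10; is a worker-owned cooperative → Fleet Permit not required.
Art. II. vehicles 32 < 34; revenue $1,000,000 ≥ $800,000; seating 124 > 114 → Fleet Authorization not required.
Art. III. does not offer overnight accommodation → Commercial Permit not required.
Art. IV. vehicles 32 > 28 → Trade Permit required.
Art. V. boards or breeds animals → Kennel License required.
Art. VI. seating 124 ≤ 172 → Limited Seating License required.
Art. VII. revenue $1,000,000 ≤ $1,650,000 → Municipal Permit not required.
Art. VIII. revenue $1,000,000 < $1,025,000; seating 124 ≤ 148 → Small Business Permit not required.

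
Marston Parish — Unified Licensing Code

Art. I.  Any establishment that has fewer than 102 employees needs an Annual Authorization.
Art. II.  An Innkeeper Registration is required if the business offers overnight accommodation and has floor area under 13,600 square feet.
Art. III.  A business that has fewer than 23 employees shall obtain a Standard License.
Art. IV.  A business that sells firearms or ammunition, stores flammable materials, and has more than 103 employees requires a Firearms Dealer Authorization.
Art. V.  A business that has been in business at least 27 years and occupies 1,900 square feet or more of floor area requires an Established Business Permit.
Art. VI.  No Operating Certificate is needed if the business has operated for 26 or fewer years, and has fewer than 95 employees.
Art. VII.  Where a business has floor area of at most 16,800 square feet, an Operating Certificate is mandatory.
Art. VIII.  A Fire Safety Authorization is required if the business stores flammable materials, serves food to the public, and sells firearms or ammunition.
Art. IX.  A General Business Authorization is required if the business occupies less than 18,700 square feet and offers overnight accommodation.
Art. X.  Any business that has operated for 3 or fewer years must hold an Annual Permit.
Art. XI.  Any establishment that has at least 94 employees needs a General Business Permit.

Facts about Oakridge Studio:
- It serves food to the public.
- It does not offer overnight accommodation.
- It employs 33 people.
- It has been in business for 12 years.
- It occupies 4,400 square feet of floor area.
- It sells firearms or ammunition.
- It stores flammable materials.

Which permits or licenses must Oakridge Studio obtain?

Art. I. employees 33 < 102 → Annual Authorization required.
Art. II. does not offer overnight accommodation; floor area 4,400 square feet < 13,600 square feet → Innkeeper Registration not required.
Art. III. employees 33 ≥ 23 → Standard License not required.
Art. IV. sells firearms or ammunition; stores flammable materials; employees 33 ≤ 103 → Firearms Dealer Authorization not required.
Art. V. years in business 12 < 27; floor area 4,400 square feet ≥ 1,900 square feet → Established Business Permit not required.
Art. VI. years in business 12 ≤ 26; employees 33 < 95 → exempt from Operating Certificate.
Art. VII. floor area 4,400 square feet ≤ 16,800 square feet → Operating Certificate required.
Art. VIII. stores flammable materials; serves food to the public; sells firearms or ammunition → Fire Safety Authorization required.
Art. IX. floor area 4,400 square feet < 18,700 square feet; does not offer overnight accommodation → General Business Authorization not required.
Art. X. years in business 12 > 3 → Annual Permit not required.
Art. XI. employees 33 < 94 → General Business Permit not required.

Annual Authorization, Fire Safety Authorization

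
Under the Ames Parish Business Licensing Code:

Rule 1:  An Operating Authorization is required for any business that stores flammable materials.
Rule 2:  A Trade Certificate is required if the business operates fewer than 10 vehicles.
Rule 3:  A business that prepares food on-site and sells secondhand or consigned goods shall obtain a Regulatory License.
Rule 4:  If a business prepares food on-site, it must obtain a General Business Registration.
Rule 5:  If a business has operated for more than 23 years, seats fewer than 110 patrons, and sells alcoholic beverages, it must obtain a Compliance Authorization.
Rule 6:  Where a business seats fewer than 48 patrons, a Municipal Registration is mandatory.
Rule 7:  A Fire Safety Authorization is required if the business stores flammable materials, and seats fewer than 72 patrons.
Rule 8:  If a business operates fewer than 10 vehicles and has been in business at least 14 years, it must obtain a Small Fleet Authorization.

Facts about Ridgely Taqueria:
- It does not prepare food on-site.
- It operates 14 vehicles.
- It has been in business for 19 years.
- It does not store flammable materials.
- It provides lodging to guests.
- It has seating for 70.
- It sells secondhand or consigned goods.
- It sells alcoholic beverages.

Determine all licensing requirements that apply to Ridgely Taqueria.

None

Rule 1: does not store flammable materials → Operating Authorization not required.
Rule 2: vehicles 14 ≥ 10 → Trade Certificate not required.
Rule 3: does not prepare food on-site; sells secondhand or consigned goods → Regulatory License not required.
Rule 4: does not prepare food on-site → General Business Registration not required.
Rule 5: years in business 19 ≤ 23; seating 70 < 110; sells alcoholic beverages → Compliance Authorization not required.
Rule 6: seating 70 ≥ 48 → Municipal Registration not required.
Rule 7: does not store flammable materials; seating 70 < 72 → Fire Safety Authorization not required.
Rule 8: vehicles 14 ≥ 10; years in business 19 ≥ 14 → Small Fleet Authorization not required.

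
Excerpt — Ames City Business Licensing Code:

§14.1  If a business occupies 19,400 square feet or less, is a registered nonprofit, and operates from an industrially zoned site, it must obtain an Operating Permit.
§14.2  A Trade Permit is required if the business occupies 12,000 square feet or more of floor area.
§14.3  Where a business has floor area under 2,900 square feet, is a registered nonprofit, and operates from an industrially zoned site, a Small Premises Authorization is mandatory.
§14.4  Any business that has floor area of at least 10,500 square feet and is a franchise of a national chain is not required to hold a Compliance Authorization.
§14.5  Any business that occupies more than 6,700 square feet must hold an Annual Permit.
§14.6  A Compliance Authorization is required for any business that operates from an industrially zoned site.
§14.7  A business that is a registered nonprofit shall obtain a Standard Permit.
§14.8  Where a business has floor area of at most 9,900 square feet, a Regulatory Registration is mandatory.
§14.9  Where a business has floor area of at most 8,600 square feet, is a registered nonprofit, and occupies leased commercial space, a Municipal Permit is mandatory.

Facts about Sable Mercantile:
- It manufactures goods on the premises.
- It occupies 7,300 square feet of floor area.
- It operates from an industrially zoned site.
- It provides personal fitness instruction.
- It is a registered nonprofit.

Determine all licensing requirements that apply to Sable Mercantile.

Annual Permit, Compliance Authorization, Operating Permit, Regulatory Registration, Standard Permit

§14.1 floor area 7,300 square feet ≤ 19,400 square feet; is a registered nonprofit; operates from an industrially zoned site → Operating Permit required.
§14.2 floor area 7,300 square feet < 12,000 square feet → Trade Permit not required.
§14.3 floor area 7,300 square feet ≥ 2,900 square feet; is a registered nonprofit; operates from an industrially zoned site → Small Premises Authorization not required.
§14.4 floor area 7,300 square feet < 10,500 square feet; is a registered nonprofit (not: is a franchise of a national chain) → Compliance Authorization exemption does not apply.
§14.5 floor area 7,300 square feet > 6,700 square feet → Annual Permit required.
§14.6 operates from an industrially zoned site → Compliance Authorization required.
§14.7 is a registered nonprofit → Standard Permit required.
§14.8 floor area 7,300 square feet ≤ 9,900 square feet → Regulatory Registration required.
§14.9 floor area 7,300 square feet ≤ 8,600 square feet; is a registered nonprofit; operates from an industrially zoned site (not: occupies leased commercial space) → Municipal Permit not required.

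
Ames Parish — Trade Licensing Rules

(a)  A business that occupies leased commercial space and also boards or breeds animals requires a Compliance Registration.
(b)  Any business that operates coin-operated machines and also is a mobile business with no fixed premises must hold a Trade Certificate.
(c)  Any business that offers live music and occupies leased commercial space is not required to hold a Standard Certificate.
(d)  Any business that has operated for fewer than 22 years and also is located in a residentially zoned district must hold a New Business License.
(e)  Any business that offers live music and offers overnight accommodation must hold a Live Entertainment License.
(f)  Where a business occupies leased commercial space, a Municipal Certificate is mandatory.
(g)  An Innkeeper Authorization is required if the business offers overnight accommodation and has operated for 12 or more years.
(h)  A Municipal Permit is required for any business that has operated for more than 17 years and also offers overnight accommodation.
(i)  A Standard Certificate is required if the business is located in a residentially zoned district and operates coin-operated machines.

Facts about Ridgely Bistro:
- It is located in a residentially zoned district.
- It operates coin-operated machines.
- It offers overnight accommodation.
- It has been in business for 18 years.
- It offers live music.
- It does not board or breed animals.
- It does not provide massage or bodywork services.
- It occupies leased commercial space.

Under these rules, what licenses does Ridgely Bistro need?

Innkeeper Authorization, Live Entertainment License, Municipal Certificate, Municipal Permit, New Business License

(a) occupies leased commercial space; does not board or breed animals → Compliance Registration not required.
(b) operates coin-operated machines; occupies leased commercial space (not: is a mobile business with no fixed premises) → Trade Certificate not required.
(c) offers live music; occupies leased commercial space → exempt from Standard Certificate.
(d) years in business 18 < 22; is located in a residentially zoned district → New Business License required.
(e) offers live music; offers overnight accommodation → Live Entertainment License required.
(f) occupies leased commercial space → Municipal Certificate required.
(g) offers overnight accommodation; years in business 18 ≥ 12 → Innkeeper Authorization required.
(h) years in business 18 > 17; offers overnight accommodation → Municipal Permit required.
(i) is located in a residentially zoned district; operates coin-operated machines → Standard Certificate required.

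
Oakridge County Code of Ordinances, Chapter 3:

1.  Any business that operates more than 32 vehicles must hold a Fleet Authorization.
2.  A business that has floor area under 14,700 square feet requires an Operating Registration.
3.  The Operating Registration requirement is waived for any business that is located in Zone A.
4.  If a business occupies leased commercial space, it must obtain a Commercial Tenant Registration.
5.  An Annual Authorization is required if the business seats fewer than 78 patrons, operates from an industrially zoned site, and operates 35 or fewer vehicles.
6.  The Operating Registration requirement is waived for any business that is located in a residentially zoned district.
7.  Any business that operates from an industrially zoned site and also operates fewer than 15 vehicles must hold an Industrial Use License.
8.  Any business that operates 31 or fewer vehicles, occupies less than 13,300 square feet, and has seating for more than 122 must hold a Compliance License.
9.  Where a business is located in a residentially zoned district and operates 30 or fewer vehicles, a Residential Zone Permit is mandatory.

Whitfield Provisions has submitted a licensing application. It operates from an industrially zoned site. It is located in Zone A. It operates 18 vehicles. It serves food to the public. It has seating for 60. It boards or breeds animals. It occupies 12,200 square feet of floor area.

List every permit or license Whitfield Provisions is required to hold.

1. vehicles 18 ≤ 32 → Fleet Authorization not required.
2. floor area 12,200 square feet < 14,700 square feet → Operating Registration required.
3. is located in Zone A → exempt from Operating Registration.
4. operates from an industrially zoned site (not: occupies leased commercial space) → Commercial Tenant Registration not required.
5. seating 60 < 78; operates from an industrially zoned site; vehicles 18 ≤ 35 → Annual Authorization required.
6. is located in Zone A (not: is located in a residentially zoned district) → Operating Registration exemption does not apply.
7. operates from an industrially zoned site; vehicles 18 ≥ 15 → Industrial Use License not required.
8. vehicles 18 ≤ 31; floor area 12,200 square feet < 13,300 square feet; seating 60 ≤ 122 → Compliance License not required.
9. is located in Zone A (not: is located in a residentially zoned district); vehicles 18 ≤ 30 → Residential Zone Permit not required.

Annual Authorization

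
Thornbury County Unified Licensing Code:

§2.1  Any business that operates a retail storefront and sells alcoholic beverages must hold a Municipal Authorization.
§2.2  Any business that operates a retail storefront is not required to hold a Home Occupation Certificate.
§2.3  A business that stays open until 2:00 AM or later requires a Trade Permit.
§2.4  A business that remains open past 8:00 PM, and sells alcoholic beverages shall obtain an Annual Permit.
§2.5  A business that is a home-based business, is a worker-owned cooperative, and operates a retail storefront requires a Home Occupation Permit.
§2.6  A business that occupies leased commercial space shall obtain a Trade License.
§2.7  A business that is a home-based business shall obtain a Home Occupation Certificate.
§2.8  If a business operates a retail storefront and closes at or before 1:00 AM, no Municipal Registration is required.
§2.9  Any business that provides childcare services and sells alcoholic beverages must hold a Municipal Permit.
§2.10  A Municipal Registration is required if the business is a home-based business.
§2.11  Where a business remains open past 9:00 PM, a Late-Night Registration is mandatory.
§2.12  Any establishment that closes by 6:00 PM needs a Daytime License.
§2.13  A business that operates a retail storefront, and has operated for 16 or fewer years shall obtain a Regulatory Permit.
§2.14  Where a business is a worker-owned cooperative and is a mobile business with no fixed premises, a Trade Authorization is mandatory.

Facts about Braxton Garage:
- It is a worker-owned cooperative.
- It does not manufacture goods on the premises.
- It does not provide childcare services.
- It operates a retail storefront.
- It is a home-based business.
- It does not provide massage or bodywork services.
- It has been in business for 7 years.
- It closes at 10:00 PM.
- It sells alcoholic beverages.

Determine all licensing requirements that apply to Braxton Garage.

Annual Permit, Home Occupation Permit, Late-Night Registration, Municipal Authorization, Regulatory Permit

§2.1 operates a retail storefront; sells alcoholic beverages → Municipal Authorization required.
§2.2 operates a retail storefront → exempt from Home Occupation Certificate.
§2.3 closes 10:00 PM, at/before 2:00 AM → Trade Permit not required.
§2.4 closes 10:00 PM, after 8:00 PM; sells alcoholic beverages → Annual Permit required.
§2.5 is a home-based business; is a worker-owned cooperative; operates a retail storefront → Home Occupation Permit required.
§2.6 is a home-based business (not: occupies leased commercial space) → Trade License not required.
§2.7 is a home-based business → Home Occupation Certificate required.
§2.8 operates a retail storefront; closes 10:00 PM, at/before 1:00 AM → exempt from Municipal Registration.
§2.9 does not provide childcare services; sells alcoholic beverages → Municipal Permit not required.
§2.10 is a home-based business → Municipal Registration required.
§2.11 closes 10:00 PM, after 9:00 PM → Late-Night Registration required.
§2.12 closes 10:00 PM, after 6:00 PM → Daytime License not required.
§2.13 operates a retail storefront; years in business 7 ≤ 16 → Regulatory Permit required.
§2.14 is a worker-owned cooperative; is a home-based business (not: is a mobile business with no fixed premises) → Trade Authorization not required.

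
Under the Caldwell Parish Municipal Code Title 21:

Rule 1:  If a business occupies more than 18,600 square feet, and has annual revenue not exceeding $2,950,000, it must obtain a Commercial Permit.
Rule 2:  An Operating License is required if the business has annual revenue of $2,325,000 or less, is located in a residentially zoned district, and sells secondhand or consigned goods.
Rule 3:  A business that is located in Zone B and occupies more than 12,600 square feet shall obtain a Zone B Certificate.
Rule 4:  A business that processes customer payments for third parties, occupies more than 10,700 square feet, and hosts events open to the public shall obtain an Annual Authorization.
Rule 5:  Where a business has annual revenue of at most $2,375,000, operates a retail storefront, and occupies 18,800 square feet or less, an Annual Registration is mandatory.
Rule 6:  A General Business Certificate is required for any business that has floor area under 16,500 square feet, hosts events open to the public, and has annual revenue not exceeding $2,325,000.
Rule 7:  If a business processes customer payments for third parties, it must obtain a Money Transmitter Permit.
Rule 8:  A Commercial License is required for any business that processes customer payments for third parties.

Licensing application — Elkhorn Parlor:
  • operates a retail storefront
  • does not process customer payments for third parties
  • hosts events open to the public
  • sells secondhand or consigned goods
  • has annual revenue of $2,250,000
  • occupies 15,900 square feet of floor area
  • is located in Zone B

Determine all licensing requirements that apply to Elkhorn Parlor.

Rule 1: floor area 15,900 square feet ≤ 18,600 square feet; revenue $2,250,000 ≤ $2,950,000 → Commercial Permit not required.
Rule 2: revenue $2,250,000 ≤ $2,325,000; is located in Zone B (not: is located in a residentially zoned district); sells secondhand or consigned goods → Operating License not required.
Rule 3: is located in Zone B; floor area 15,900 square feet > 12,600 square feet → Zone B Certificate required.
Rule 4: does not process customer payments for third parties; floor area 15,900 square feet > 10,700 square feet; hosts events open to the public → Annual Authorization not required.
Rule 5: revenue $2,250,000 ≤ $2,375,000; operates a retail storefront; floor area 15,900 square feet ≤ 18,800 square feet → Annual Registration required.
Rule 6: floor area 15,900 square feet < 16,500 square feet; hosts events open to the public; revenue $2,250,000 ≤ $2,325,000 → General Business Certificate required.
Rule 7: does not process customer payments for third parties → Money Transmitter Permit not required.
Rule 8: does not process customer payments for third parties → Commercial License not required.

Annual Registration, General Business Certificate, Zone B Certificate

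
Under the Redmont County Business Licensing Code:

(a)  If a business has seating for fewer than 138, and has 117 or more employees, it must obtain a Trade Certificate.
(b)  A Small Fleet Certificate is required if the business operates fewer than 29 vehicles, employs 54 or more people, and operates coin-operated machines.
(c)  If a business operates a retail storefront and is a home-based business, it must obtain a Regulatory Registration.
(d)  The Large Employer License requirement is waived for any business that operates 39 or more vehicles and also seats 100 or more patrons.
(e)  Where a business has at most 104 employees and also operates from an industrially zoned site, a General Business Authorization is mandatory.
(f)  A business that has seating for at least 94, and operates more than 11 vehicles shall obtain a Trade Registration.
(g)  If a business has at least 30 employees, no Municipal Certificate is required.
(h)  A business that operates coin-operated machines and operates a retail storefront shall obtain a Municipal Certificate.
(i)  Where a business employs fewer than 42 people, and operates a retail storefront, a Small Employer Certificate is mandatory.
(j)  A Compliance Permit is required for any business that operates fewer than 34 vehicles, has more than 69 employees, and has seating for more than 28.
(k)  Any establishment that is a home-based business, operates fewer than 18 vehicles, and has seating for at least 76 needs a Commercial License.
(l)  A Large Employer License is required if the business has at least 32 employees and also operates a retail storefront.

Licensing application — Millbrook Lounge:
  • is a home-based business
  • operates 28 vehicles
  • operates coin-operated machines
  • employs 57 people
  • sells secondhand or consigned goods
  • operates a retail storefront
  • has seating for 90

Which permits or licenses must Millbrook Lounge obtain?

(a) seating 90 < 138; employees 57 < 117 → Trade Certificate not required.
(b) vehicles 28 < 29; employees 57 ≥ 54; operates coin-operated machines → Small Fleet Certificate required.
(c) operates a retail storefront; is a home-based business → Regulatory Registration required.
(d) vehicles 28 < 39; seating 90 < 100 → Large Employer License exemption does not apply.
(e) employees 57 ≤ 104; is a home-based business (not: operates from an industrially zoned site) → General Business Authorization not required.
(f) seating 90 < 94; vehicles 28 > 11 → Trade Registration not required.
(g) employees 57 ≥ 30 → exempt from Municipal Certificate.
(h) operates coin-operated machines; operates a retail storefront → Municipal Certificate required.
(i) employees 57 ≥ 42; operates a retail storefront → Small Employer Certificate not required.
(j) vehicles 28 < 34; employees 57 ≤ 69; seating 90 > 28 → Compliance Permit not required.
(k) is a home-based business; vehicles 28 ≥ 18; seating 90 ≥ 76 → Commercial License not required.
(l) employees 57 ≥ 32; operates a retail storefront → Large Employer License required.

Large Employer License, Regulatory Registration, Small Fleet Certificate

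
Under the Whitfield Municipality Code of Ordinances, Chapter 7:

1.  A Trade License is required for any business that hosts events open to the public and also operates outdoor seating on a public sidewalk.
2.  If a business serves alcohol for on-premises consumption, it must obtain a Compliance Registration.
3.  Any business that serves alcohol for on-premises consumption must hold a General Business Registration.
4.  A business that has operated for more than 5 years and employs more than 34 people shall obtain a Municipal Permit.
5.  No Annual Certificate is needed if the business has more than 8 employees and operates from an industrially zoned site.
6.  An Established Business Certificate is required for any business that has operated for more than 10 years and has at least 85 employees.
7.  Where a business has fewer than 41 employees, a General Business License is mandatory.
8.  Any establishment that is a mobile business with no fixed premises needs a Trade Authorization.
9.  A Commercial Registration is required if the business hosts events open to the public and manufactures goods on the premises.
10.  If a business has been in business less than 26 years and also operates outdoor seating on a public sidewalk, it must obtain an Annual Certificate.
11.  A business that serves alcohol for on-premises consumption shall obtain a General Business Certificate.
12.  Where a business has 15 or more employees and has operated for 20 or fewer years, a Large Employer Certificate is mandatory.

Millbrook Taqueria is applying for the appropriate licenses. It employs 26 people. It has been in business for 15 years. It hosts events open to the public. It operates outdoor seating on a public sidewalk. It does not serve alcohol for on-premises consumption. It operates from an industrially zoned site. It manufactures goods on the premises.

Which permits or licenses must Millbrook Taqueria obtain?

1. hosts events open to the public; operates outdoor seating on a public sidewalk → Trade License required.
2. does not serve alcohol for on-premises consumption → Compliance Registration not required.
3. does not serve alcohol for on-premises consumption → General Business Registration not required.
4. years in business 15 > 5; employees 26 ≤ 34 → Municipal Permit not required.
5. employees 26 > 8; operates from an industrially zoned site → exempt from Annual Certificate.
6. years in business 15 > 10; employees 26 < 85 → Established Business Certificate not required.
7. employees 26 < 41 → General Business License required.
8. operates from an industrially zoned site (not: is a mobile business with no fixed premises) → Trade Authorization not required.
9. hosts events open to the public; manufactures goods on the premises → Commercial Registration required.
10. years in business 15 < 26; operates outdoor seating on a public sidewalk → Annual Certificate required.
11. does not serve alcohol for on-premises consumption → General Business Certificate not required.
12. employees 26 ≥ 15; years in business 15 ≤ 20 → Large Employer Certificate required.

Commercial Registration, General Business License, Large Employer Certificate, Trade License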